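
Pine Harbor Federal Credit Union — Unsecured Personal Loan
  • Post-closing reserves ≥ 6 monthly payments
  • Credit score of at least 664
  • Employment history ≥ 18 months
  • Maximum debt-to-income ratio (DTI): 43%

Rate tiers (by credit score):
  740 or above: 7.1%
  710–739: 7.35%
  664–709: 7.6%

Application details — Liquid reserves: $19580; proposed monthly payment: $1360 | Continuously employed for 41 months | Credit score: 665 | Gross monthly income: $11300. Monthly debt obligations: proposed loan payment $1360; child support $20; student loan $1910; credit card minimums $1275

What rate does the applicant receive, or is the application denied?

Credit score 665 ≥ 664 (meets minimum)
Employment 41 ≥ 18 months
Liquid reserves cover 19,580/1,360 = 14.4 months — ≥ 6 required
Total monthly debts = (1,360 + 20 + 1,910 + 1,275) = 4,565. DTI: 4,565 ÷ 11,300 = 40.4%, within the 43% cap
All requirements met. Score 665 falls in the 664–709 tier → 7.6%.

Approved at 7.6%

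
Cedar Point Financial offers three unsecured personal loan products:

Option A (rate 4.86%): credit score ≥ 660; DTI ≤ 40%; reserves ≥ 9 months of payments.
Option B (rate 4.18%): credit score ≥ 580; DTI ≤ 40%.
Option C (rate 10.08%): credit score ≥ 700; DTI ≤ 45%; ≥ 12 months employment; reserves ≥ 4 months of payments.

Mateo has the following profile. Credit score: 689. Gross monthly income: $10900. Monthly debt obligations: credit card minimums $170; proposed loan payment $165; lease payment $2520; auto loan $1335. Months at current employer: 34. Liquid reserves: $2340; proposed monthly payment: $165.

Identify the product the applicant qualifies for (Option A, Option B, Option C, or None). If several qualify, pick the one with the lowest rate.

Option B

Total debts = (170 + 165 + 2,520 + 1,335) = 4,190; DTI = 4,190/10,900 = 38.4%.
Reserves = 2,340/165 = 14.2 months.
Option A: score 689 ≥ 660; DTI 38.4% ≤ 40%; reserves 14.2 ≥ 9 mo → qualifies.
Option B: score 689 ≥ 580; DTI 38.4% ≤ 40% → qualifies.
Option C: score 689 < 700; DTI 38.4% ≤ 45%; employment 34 ≥ 12 mo; reserves 14.2 ≥ 4 mo → does not qualify.
Qualifying: Option A, Option B. Lowest rate is 4.18% → Option B.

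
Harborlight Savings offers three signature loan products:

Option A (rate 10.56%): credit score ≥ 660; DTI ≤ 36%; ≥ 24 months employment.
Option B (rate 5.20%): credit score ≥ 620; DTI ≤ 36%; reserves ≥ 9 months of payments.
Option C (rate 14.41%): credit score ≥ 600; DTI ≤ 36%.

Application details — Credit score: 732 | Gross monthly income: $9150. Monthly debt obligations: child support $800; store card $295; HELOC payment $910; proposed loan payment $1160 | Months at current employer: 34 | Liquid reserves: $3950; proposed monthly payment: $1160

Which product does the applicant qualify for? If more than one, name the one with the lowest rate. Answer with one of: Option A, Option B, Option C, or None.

Total debts = (800 + 295 + 910 + 1,160) = 3,165; DTI = 3,165/9,150 = 34.6%.
Reserves = 3,950/1,160 = 3.4 months.
Option A: score 732 ≥ 660; DTI 34.6% ≤ 36%; employment 34 ≥ 24 mo → qualifies.
Option B: score 732 ≥ 620; DTI 34.6% ≤ 36%; reserves 3.4 < 9 mo → does not qualify.
Option C: score 732 ≥ 600; DTI 34.6% ≤ 36% → qualifies.
Qualifying: Option A, Option C. Lowest rate is 10.56% → Option A.

Option A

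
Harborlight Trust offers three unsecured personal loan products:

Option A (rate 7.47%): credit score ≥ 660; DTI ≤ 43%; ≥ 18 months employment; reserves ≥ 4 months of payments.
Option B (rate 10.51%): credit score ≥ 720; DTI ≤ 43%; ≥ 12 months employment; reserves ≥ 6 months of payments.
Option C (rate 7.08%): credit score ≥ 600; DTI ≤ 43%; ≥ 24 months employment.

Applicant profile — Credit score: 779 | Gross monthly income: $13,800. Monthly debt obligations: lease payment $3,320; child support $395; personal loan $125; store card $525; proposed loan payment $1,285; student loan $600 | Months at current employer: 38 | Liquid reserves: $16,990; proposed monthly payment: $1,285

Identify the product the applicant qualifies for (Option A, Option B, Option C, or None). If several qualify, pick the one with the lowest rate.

Total debts = (3,320 + 395 + 125 + 525 + 1,285 + 600) = 6,250; DTI = 6,250/13,800 = 45.3%.
Reserves = 16,990/1,285 = 13.2 months.
Option A: score 779 ≥ 660; DTI 45.3% > 43%; employment 38 ≥ 18 mo; reserves 13.2 ≥ 4 mo → does not qualify.
Option B: score 779 ≥ 720; DTI 45.3% > 43%; employment 38 ≥ 12 mo; reserves 13.2 ≥ 6 mo → does not qualify.
Option C: score 779 ≥ 600; DTI 45.3% > 43%; employment 38 ≥ 24 mo → does not qualify.

None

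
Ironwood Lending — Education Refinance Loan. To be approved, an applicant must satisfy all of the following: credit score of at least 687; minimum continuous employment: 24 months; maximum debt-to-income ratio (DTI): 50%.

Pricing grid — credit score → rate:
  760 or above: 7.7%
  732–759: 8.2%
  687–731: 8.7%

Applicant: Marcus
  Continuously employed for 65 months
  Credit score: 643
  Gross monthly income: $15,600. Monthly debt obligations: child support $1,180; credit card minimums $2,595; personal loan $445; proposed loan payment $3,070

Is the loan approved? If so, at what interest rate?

Denied

Credit score 643 < 687 (below minimum)
Employment 65 ≥ 24 months
Total monthly debts = (1,180 + 2,595 + 445 + 3,070) = 7,290. DTI = 7,290/15,600 = 46.7% ≤ 50%
Not all requirements met → denied.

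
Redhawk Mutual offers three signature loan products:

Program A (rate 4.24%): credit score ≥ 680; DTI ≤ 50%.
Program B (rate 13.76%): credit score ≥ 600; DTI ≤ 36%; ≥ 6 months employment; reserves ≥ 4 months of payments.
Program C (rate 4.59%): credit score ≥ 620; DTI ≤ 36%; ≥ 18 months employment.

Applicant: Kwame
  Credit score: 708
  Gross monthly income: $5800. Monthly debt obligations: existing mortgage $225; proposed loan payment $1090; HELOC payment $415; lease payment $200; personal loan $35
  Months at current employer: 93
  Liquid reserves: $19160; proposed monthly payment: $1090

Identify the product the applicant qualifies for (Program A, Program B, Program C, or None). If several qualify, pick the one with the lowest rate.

Total debts = (225 + 1,090 + 415 + 200 + 35) = 1,965; DTI = 1,965/5,800 = 33.9%.
Reserves = 19,160/1,090 = 17.6 months.
Program A: score 708 ≥ 680; DTI 33.9% ≤ 50% → qualifies.
Program B: score 708 ≥ 600; DTI 33.9% ≤ 36%; employment 93 ≥ 6 mo; reserves 17.6 ≥ 4 mo → qualifies.
Program C: score 708 ≥ 620; DTI 33.9% ≤ 36%; employment 93 ≥ 18 mo → qualifies.
Qualifying: Program A, Program B, Program C. Lowest rate is 4.24% → Program A.

Program A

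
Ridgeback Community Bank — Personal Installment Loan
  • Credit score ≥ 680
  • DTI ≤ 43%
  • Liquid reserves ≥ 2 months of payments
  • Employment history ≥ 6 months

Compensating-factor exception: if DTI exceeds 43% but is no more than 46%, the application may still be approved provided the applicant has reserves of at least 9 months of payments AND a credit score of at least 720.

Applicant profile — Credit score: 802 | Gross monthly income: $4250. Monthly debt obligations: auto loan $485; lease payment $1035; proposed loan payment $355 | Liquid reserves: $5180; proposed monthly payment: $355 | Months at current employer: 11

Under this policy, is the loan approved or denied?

Credit score 802 ≥ 680 (meets base)
Total debts = (485 + 1,035 + 355) = 1,875. DTI: 1,875 ÷ 4,250 = 44.1%, over the 43% base limit.
Reserves: 5,180 ÷ 355 = 14.6 months (meets 2-month minimum)
Employment 11 ≥ 6 months
DTI 44.1% is within the 43%–46% exception band; checking compensating factors.
Reserves 14.6 ≥ 9 months; credit score 802 ≥ 720.
Both override conditions satisfied; DTI exception granted.

Approved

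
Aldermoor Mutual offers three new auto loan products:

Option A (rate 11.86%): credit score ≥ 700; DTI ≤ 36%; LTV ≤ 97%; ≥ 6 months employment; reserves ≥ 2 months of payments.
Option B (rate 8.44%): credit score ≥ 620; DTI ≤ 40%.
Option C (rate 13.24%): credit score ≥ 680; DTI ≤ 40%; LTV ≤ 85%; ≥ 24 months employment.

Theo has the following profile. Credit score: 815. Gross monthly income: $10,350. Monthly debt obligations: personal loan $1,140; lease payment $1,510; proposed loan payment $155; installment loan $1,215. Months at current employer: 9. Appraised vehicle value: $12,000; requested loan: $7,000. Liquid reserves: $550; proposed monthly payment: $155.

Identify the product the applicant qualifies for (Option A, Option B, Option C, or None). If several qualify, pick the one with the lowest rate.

Option B

Total debts = (1,140 + 1,510 + 155 + 1,215) = 4,020; DTI = 4,020/10,350 = 38.8%.
LTV = 7,000/12,000 = 58.3%.
Reserves = 550/155 = 3.5 months.
Option A: score 815 ≥ 700; DTI 38.8% > 36%; LTV 58.3% ≤ 97%; employment 9 ≥ 6 mo; reserves 3.5 ≥ 2 mo → does not qualify.
Option B: score 815 ≥ 620; DTI 38.8% ≤ 40% → qualifies.
Option C: score 815 ≥ 680; DTI 38.8% ≤ 40%; LTV 58.3% ≤ 85%; employment 9 < 24 mo → does not qualify.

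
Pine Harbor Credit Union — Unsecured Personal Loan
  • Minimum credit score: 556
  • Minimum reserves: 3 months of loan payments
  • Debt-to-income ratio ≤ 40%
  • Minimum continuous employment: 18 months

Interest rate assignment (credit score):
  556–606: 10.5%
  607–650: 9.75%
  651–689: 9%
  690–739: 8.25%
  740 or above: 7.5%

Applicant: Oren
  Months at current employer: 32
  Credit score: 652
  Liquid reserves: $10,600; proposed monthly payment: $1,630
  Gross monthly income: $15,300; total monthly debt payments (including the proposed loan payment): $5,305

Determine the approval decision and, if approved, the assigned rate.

Credit score 652 ≥ 556 (meets minimum)
Liquid reserves cover 10,600/1,630 = 6.5 months — ≥ 3 required
Employment 32 ≥ 18 months
DTI = 5,305/15,300 = 34.7% ≤ 40%
All requirements met. Score 652 falls in the 651–689 tier → 9%.

Approved at 9%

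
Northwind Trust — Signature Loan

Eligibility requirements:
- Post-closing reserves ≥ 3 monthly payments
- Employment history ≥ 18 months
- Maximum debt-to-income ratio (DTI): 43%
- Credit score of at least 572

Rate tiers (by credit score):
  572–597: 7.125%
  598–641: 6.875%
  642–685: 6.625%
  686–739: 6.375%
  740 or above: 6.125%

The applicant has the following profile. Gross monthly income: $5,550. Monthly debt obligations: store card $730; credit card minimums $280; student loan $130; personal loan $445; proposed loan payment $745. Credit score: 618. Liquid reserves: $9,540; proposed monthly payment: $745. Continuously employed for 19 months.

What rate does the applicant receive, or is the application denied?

Credit score 618 ≥ 572 (meets minimum)
Reserves: 9,540 ÷ 745 = 12.8 months (meets 3-month minimum)
Total monthly debts = (730 + 280 + 130 + 445 + 745) = 2,330. DTI: 2,330 ÷ 5,550 = 42%, within the 43% cap
Employment 19 ≥ 18 months
All requirements met. Score 618 falls in the 598–641 tier → 6.875%.

Approved at 6.875%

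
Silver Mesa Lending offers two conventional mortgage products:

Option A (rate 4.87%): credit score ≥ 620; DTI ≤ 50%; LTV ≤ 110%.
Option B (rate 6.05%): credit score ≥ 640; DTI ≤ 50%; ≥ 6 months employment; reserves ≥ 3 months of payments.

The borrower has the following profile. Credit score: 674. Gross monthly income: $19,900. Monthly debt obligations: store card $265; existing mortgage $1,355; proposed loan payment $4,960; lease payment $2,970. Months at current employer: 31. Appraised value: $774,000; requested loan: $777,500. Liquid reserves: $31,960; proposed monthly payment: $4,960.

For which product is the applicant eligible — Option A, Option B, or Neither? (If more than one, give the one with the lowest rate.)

Total debts = (265 + 1,355 + 4,960 + 2,970) = 9,550; DTI = 9,550/19,900 = 48%.
LTV = 777,500/774,000 = 100.5%.
Reserves = 31,960/4,960 = 6.4 months.
Option A: score 674 ≥ 620; DTI 48% ≤ 50%; LTV 100.5% ≤ 110% → qualifies.
Option B: score 674 ≥ 640; DTI 48% ≤ 50%; employment 31 ≥ 6 mo; reserves 6.4 ≥ 3 mo → qualifies.
Qualifying: Option A, Option B. Lowest rate is 4.87% → Option A.

Option A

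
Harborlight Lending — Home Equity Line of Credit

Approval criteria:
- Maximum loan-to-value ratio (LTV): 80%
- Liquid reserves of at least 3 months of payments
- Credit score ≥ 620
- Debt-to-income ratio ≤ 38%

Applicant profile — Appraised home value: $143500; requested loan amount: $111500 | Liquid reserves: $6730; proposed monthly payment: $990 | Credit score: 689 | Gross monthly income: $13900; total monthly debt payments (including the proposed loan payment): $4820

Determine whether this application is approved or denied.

LTV: 111,500 ÷ 143,500 = 77.7%, within 80% cap
Liquid reserves cover 6,730/990 = 6.8 months — ≥ 3 required
Credit score 689 ≥ 620 (meets)
Debt-to-income = 4,820/13,900 = 34.7% — meets 38% limit
All criteria satisfied.

Approved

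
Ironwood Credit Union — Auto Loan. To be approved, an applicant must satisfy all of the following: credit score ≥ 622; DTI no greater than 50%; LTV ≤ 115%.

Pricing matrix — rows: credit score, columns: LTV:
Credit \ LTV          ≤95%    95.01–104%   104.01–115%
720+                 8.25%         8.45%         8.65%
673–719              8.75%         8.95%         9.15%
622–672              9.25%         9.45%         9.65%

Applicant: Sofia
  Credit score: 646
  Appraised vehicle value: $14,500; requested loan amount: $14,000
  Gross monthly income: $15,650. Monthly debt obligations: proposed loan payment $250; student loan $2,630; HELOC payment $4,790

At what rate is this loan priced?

9.45%

Credit score 646 ≥ 622; Total monthly debts = (250 + 2,630 + 4,790) = 7,670. DTI = 7,670/15,650 = 49% ≤ 50%
Loan-to-value = 14,000/14,500 = 96.6% — pass (115% max)
Score 646 is in the 622–672 band; LTV 96.6% is in the 95.01–104% band → 9.45%.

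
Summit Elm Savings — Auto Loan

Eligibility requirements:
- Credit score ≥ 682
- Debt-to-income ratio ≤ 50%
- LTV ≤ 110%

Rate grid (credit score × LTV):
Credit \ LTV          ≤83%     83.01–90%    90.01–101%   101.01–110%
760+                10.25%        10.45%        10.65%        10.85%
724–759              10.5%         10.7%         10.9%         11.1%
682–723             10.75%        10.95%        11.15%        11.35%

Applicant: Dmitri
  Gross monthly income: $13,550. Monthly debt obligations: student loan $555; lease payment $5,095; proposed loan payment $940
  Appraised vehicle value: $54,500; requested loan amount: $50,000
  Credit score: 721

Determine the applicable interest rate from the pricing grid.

11.15%

Credit score 721 ≥ 682; Total monthly debts = (555 + 5,095 + 940) = 6,590. Debt-to-income = 6,590/13,550 = 48.6% — meets 50% limit
Loan-to-value = 50,000/54,500 = 91.7% — pass (110% max)
Score 721 is in the 682–723 band; LTV 91.7% is in the 90.01–101% band → 11.15%.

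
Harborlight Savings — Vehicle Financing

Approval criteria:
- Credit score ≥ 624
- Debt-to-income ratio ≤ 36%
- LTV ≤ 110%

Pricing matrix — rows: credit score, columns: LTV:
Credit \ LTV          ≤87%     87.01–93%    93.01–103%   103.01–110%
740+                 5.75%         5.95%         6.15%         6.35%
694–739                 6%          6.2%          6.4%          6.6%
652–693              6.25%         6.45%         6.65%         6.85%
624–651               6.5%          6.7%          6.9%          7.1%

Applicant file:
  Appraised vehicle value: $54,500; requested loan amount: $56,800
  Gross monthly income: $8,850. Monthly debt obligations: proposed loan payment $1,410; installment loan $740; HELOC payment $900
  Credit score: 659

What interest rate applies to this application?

Credit score 659 ≥ 624; Total monthly debts = (1,410 + 740 + 900) = 3,050. DTI = 3,050/8,850 = 34.5% ≤ 36%
LTV: 56,800 ÷ 54,500 = 104.2%, within 110% cap
Row: 659 falls in 652–693. Column: 104.2% falls in 103.01–110%. Rate = 6.85%.

6.85%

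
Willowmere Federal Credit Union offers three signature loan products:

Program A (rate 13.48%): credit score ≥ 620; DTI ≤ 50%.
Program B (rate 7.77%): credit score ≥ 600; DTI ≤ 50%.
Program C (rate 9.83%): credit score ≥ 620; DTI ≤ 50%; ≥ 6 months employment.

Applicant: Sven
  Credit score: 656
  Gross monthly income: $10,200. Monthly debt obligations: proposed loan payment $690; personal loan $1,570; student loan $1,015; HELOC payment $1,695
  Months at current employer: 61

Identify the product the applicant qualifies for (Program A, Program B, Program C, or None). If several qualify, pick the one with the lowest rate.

Program B

Total debts = (690 + 1,570 + 1,015 + 1,695) = 4,970; DTI = 4,970/10,200 = 48.7%.
Program A: score 656 ≥ 620; DTI 48.7% ≤ 50% → qualifies.
Program B: score 656 ≥ 600; DTI 48.7% ≤ 50% → qualifies.
Program C: score 656 ≥ 620; DTI 48.7% ≤ 50%; employment 61 ≥ 6 mo → qualifies.
Qualifying: Program A, Program B, Program C. Lowest rate is 7.77% → Program B.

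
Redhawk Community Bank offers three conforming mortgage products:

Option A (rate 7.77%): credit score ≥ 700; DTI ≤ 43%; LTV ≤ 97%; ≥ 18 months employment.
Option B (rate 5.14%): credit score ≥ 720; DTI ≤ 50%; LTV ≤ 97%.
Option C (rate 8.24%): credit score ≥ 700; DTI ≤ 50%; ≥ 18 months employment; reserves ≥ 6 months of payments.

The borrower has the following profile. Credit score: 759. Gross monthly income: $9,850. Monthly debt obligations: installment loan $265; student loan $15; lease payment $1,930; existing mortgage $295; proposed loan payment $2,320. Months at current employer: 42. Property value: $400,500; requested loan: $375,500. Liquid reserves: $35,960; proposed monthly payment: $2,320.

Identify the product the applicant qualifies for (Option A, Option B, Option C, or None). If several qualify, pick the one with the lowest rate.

Total debts = (265 + 15 + 1,930 + 295 + 2,320) = 4,825; DTI = 4,825/9,850 = 49%.
LTV = 375,500/400,500 = 93.8%.
Reserves = 35,960/2,320 = 15.5 months.
Option A: score 759 ≥ 700; DTI 49% > 43%; LTV 93.8% ≤ 97%; employment 42 ≥ 18 mo → does not qualify.
Option B: score 759 ≥ 720; DTI 49% ≤ 50%; LTV 93.8% ≤ 97% → qualifies.
Option C: score 759 ≥ 700; DTI 49% ≤ 50%; employment 42 ≥ 18 mo; reserves 15.5 ≥ 6 mo → qualifies.
Qualifying: Option B, Option C. Lowest rate is 5.14% → Option B.

Option B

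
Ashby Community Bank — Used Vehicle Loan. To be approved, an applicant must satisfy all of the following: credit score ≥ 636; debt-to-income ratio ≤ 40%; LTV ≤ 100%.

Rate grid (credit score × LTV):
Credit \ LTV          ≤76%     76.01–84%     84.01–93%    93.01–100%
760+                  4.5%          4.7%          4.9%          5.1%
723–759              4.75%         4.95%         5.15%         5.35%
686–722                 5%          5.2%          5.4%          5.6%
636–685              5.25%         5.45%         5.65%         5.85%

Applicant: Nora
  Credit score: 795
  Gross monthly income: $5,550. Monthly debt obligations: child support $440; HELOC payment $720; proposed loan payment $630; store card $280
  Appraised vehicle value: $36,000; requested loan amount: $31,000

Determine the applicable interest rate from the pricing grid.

Credit score 795 ≥ 636; Total monthly debts = (440 + 720 + 630 + 280) = 2,070. Debt-to-income = 2,070/5,550 = 37.3% — meets 40% limit
LTV: 31,000 ÷ 36,000 = 86.1%, within 100% cap
Score 795 is in the 760+ band; LTV 86.1% is in the 84.01–93% band → 4.9%.

4.9%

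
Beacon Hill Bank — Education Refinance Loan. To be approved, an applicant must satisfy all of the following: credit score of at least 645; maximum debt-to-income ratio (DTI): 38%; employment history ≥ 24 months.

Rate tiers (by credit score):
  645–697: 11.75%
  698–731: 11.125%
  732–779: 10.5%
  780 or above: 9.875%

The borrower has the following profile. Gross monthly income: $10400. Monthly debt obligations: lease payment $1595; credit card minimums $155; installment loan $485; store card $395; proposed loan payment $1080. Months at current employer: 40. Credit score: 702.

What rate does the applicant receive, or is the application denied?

Approved at 11.125%

Credit score 702 ≥ 645 (meets minimum)
Employment 40 ≥ 24 months
Total monthly debts = (1,595 + 155 + 485 + 395 + 1,080) = 3,710. Debt-to-income = 3,710/10,400 = 35.7% — meets 38% limit
All requirements met. Score 702 falls in the 698–731 tier → 11.125%.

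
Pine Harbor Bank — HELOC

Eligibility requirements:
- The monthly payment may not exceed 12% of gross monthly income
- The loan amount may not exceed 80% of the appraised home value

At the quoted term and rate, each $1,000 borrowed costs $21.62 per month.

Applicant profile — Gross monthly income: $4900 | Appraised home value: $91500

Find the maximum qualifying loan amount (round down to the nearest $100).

$27,100

Payment cap: 12% × $4,900 = $588/month.
At $21.62 per $1,000, that supports 588/21.62 × 1,000 ≈ $27,197 → $27,100.
LTV cap: 80% × $91,500 = $73,200 → $73,200.
Binding constraint: payment-to-income.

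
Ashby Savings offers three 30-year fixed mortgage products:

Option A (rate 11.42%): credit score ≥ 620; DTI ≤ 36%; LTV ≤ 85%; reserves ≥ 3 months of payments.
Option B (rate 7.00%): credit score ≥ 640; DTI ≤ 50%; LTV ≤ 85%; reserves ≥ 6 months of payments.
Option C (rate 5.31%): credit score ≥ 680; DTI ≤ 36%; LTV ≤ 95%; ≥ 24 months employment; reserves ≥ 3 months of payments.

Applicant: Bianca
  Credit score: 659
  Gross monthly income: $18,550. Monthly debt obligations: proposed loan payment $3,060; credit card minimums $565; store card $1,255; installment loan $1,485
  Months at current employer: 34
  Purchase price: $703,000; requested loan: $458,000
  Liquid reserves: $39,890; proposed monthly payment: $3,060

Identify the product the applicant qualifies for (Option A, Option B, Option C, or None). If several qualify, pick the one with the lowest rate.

Option B

Total debts = (3,060 + 565 + 1,255 + 1,485) = 6,365; DTI = 6,365/18,550 = 34.3%.
LTV = 458,000/703,000 = 65.1%.
Reserves = 39,890/3,060 = 13.0 months.
Option A: score 659 ≥ 620; DTI 34.3% ≤ 36%; LTV 65.1% ≤ 85%; reserves 13.0 ≥ 3 mo → qualifies.
Option B: score 659 ≥ 640; DTI 34.3% ≤ 50%; LTV 65.1% ≤ 85%; reserves 13.0 ≥ 6 mo → qualifies.
Option C: score 659 < 680; DTI 34.3% ≤ 36%; LTV 65.1% ≤ 95%; employment 34 ≥ 24 mo; reserves 13.0 ≥ 3 mo → does not qualify.
Qualifying: Option A, Option B. Lowest rate is 7.00% → Option B.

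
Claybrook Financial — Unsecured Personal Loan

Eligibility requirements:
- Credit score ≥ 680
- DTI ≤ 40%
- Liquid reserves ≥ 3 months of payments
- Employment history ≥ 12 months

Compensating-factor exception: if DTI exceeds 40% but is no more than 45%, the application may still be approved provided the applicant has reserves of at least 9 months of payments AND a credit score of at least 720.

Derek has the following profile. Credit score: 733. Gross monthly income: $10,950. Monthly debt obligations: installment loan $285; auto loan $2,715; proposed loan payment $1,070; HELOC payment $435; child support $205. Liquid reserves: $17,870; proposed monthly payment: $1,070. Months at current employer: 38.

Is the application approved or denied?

Credit score 733 ≥ 680 (meets base)
Total debts = (285 + 2,715 + 1,070 + 435 + 205) = 4,710. DTI = 4,710/10,950 = 43% > 40% — standard DTI limit exceeded.
Reserves: 17,870 ÷ 1,070 = 16.7 months (meets 3-month minimum)
Employment 38 ≥ 12 months
DTI 43% is within the 40%–45% exception band; checking compensating factors.
Override check — reserves: 16.7 mo (ok); score: 733 (ok).
Both override conditions satisfied; DTI exception granted.

Approved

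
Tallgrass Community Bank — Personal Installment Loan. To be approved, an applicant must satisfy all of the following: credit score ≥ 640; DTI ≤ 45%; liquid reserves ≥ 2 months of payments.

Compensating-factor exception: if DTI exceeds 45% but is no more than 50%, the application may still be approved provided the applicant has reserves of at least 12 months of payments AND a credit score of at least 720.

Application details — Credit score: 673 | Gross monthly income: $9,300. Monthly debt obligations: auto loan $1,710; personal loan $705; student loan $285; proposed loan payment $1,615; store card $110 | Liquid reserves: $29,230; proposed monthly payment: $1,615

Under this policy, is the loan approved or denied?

Denied

Credit score 673 ≥ 640 (meets base)
Total debts = (1,710 + 705 + 285 + 1,615 + 110) = 4,425. DTI = 4,425/9,300 = 47.6% > 45% — standard DTI limit exceeded.
Liquid reserves cover 29,230/1,615 = 18.1 months — ≥ 2 required
47.6% falls in the override range (45%–50%), so the compensating-factor test applies.
Override check — reserves: 18.1 mo (ok); score: 673 (below 720).
Compensating-factor requirement not fully met.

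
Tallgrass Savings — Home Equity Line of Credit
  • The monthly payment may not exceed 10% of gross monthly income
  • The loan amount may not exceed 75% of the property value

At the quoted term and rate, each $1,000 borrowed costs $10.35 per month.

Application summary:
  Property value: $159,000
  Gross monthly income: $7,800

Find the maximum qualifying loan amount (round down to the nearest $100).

Payment cap: 10% × $7,800 = $780/month.
At $10.35 per $1,000, that supports 780/10.35 × 1,000 ≈ $75,362 → $75,300.
LTV cap: 75% × $159,000 = $119,250 → $119,200.
Binding constraint: payment-to-income.

$75,300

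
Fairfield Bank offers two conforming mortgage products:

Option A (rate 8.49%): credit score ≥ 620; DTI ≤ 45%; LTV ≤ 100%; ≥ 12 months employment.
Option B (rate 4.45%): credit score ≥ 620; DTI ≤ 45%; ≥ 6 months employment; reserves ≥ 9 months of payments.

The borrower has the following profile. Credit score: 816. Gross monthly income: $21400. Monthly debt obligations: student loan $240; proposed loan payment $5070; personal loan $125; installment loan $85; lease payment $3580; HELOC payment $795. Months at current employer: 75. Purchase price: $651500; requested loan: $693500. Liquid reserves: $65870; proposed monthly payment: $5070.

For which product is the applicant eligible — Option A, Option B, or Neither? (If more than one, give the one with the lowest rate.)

Total debts = (240 + 5,070 + 125 + 85 + 3,580 + 795) = 9,895; DTI = 9,895/21,400 = 46.2%.
LTV = 693,500/651,500 = 106.4%.
Reserves = 65,870/5,070 = 13.0 months.
Option A: score 816 ≥ 620; DTI 46.2% > 45%; LTV 106.4% > 100%; employment 75 ≥ 12 mo → does not qualify.
Option B: score 816 ≥ 620; DTI 46.2% > 45%; employment 75 ≥ 6 mo; reserves 13.0 ≥ 9 mo → does not qualify.

Neither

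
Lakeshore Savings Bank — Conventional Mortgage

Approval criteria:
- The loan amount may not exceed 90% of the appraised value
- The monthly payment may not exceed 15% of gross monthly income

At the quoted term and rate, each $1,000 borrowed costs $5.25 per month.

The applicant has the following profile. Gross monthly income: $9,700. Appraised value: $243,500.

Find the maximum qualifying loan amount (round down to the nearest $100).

$219,100

Payment cap: 15% × $9,700 = $1,455/month.
At $5.25 per $1,000, that supports 1,455/5.25 × 1,000 ≈ $277,142 → $277,100.
LTV cap: 90% × $243,500 = $219,150 → $219,100.
Binding constraint: loan-to-value.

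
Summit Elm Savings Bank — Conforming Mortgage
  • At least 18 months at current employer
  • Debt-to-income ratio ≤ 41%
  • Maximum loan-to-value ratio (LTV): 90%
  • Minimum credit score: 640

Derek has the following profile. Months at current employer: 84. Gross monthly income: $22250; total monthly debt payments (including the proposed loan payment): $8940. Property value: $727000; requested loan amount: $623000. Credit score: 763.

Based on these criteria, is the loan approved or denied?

Employment 84 ≥ 18 months
Debt-to-income = 8,940/22,250 = 40.2% — meets 41% limit
Loan-to-value = 623,000/727,000 = 85.7% — pass (90% max)
Credit score 763 ≥ 640 (meets)
All criteria satisfied.

Approved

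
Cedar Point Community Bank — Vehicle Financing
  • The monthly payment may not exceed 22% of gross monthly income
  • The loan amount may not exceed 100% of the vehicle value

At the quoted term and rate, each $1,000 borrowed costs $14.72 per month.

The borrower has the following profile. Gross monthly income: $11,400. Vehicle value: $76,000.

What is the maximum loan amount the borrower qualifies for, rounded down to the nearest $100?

Payment cap: 22% × $11,400 = $2,508/month.
At $14.72 per $1,000, that supports 2,508/14.72 × 1,000 ≈ $170,380 → $170,300.
LTV cap: 100% × $76,000 = $76,000 → $76,000.
Binding constraint: loan-to-value.

$76,000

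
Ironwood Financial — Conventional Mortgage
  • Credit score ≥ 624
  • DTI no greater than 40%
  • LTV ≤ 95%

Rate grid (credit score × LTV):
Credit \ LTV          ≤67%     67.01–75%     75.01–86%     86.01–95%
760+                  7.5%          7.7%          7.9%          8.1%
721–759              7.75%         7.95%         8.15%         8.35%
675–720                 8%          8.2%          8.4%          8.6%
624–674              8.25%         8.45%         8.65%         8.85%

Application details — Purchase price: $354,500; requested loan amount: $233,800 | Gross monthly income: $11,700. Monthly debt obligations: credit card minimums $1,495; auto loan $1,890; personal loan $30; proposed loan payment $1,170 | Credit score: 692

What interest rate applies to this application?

8%

Credit score 692 ≥ 624; Total monthly debts = (1,495 + 1,890 + 30 + 1,170) = 4,585. Debt-to-income = 4,585/11,700 = 39.2% — meets 40% limit
LTV = 233,800/354,500 = 66% ≤ 95%
Score 692 is in the 675–720 band; LTV 66% is in the ≤67% band → 8%.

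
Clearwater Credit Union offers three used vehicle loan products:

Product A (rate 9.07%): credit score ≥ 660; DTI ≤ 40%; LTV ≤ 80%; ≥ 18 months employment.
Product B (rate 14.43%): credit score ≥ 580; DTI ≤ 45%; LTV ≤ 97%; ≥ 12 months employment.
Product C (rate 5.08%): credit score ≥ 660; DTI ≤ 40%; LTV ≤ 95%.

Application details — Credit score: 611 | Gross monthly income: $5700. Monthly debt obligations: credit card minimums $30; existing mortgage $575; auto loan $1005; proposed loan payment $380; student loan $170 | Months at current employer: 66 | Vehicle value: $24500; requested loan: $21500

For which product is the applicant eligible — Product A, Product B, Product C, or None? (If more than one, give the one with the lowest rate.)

Total debts = (30 + 575 + 1,005 + 380 + 170) = 2,160; DTI = 2,160/5,700 = 37.9%.
LTV = 21,500/24,500 = 87.8%.
Product A: score 611 < 660; DTI 37.9% ≤ 40%; LTV 87.8% > 80%; employment 66 ≥ 18 mo → does not qualify.
Product B: score 611 ≥ 580; DTI 37.9% ≤ 45%; LTV 87.8% ≤ 97%; employment 66 ≥ 12 mo → qualifies.
Product C: score 611 < 660; DTI 37.9% ≤ 40%; LTV 87.8% ≤ 95% → does not qualify.

Product B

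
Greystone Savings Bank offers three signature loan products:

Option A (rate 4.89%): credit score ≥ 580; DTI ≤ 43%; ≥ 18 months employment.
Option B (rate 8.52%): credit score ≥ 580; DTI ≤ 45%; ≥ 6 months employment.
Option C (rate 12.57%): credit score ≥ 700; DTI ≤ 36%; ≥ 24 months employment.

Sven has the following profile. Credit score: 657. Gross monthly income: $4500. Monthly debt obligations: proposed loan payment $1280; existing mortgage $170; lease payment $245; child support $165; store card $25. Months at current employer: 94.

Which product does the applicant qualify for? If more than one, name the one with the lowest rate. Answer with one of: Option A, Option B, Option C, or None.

Option A

Total debts = (1,280 + 170 + 245 + 165 + 25) = 1,885; DTI = 1,885/4,500 = 41.9%.
Option A: score 657 ≥ 580; DTI 41.9% ≤ 43%; employment 94 ≥ 18 mo → qualifies.
Option B: score 657 ≥ 580; DTI 41.9% ≤ 45%; employment 94 ≥ 6 mo → qualifies.
Option C: score 657 < 700; DTI 41.9% > 36%; employment 94 ≥ 24 mo → does not qualify.
Qualifying: Option A, Option B. Lowest rate is 4.89% → Option A.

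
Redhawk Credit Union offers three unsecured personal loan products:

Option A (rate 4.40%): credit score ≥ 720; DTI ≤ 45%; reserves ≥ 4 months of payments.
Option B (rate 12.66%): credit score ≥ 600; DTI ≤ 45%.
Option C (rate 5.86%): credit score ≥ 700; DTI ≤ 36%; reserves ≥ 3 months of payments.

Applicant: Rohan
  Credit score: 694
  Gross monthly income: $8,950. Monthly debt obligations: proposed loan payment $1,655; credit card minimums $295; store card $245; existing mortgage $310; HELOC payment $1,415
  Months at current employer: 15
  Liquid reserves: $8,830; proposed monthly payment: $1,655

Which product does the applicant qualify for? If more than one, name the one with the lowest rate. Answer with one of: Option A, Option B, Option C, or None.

Total debts = (1,655 + 295 + 245 + 310 + 1,415) = 3,920; DTI = 3,920/8,950 = 43.8%.
Reserves = 8,830/1,655 = 5.3 months.
Option A: score 694 < 720; DTI 43.8% ≤ 45%; reserves 5.3 ≥ 4 mo → does not qualify.
Option B: score 694 ≥ 600; DTI 43.8% ≤ 45% → qualifies.
Option C: score 694 < 700; DTI 43.8% > 36%; reserves 5.3 ≥ 3 mo → does not qualify.

Option B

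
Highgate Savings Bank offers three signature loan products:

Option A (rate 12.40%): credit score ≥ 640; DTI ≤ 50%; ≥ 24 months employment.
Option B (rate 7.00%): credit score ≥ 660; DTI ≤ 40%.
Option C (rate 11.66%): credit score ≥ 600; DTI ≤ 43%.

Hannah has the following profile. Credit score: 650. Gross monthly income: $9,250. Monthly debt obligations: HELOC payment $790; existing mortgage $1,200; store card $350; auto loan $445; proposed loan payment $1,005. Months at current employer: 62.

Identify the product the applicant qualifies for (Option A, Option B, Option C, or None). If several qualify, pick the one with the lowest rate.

Total debts = (790 + 1,200 + 350 + 445 + 1,005) = 3,790; DTI = 3,790/9,250 = 41%.
Option A: score 650 ≥ 640; DTI 41% ≤ 50%; employment 62 ≥ 24 mo → qualifies.
Option B: score 650 < 660; DTI 41% > 40% → does not qualify.
Option C: score 650 ≥ 600; DTI 41% ≤ 43% → qualifies.
Qualifying: Option A, Option C. Lowest rate is 11.66% → Option C.

Option C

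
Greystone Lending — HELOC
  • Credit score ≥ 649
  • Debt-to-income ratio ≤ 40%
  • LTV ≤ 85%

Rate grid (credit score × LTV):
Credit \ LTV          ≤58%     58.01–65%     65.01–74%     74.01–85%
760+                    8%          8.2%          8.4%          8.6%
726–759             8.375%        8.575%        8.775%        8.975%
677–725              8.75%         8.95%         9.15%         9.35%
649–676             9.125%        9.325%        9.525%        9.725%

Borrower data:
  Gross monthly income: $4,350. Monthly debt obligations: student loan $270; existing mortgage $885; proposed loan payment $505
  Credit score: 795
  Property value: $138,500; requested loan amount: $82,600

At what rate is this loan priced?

Credit score 795 ≥ 649; Total monthly debts = (270 + 885 + 505) = 1,660. DTI = 1,660/4,350 = 38.2% ≤ 40%
LTV = 82,600/138,500 = 59.6% ≤ 85%
Credit 795 → row 760+; LTV 59.6% → column 58.01–65%. Grid cell → 8.2%.

8.2%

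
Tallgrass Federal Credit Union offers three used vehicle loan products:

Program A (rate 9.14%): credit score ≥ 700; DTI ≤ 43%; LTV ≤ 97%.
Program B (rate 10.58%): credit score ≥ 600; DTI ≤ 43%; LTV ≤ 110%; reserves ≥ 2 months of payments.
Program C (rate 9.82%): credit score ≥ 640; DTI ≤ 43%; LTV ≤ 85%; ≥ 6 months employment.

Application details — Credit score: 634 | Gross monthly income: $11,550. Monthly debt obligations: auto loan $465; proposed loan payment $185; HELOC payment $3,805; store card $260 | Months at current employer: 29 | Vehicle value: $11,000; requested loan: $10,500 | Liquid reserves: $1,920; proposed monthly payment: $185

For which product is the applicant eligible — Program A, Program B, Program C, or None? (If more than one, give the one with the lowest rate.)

Program B

Total debts = (465 + 185 + 3,805 + 260) = 4,715; DTI = 4,715/11,550 = 40.8%.
LTV = 10,500/11,000 = 95.5%.
Reserves = 1,920/185 = 10.4 months.
Program A: score 634 < 700; DTI 40.8% ≤ 43%; LTV 95.5% ≤ 97% → does not qualify.
Program B: score 634 ≥ 600; DTI 40.8% ≤ 43%; LTV 95.5% ≤ 110%; reserves 10.4 ≥ 2 mo → qualifies.
Program C: score 634 < 640; DTI 40.8% ≤ 43%; LTV 95.5% > 85%; employment 29 ≥ 6 mo → does not qualify.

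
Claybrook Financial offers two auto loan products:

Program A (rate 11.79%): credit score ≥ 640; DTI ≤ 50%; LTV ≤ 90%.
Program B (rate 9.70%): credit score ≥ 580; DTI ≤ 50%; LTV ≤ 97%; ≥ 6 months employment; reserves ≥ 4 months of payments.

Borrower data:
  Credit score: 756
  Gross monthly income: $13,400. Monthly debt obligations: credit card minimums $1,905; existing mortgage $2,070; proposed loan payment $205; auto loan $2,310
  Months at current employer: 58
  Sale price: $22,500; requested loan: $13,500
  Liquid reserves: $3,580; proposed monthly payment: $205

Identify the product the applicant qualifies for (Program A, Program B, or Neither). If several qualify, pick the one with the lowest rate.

Program B

Total debts = (1,905 + 2,070 + 205 + 2,310) = 6,490; DTI = 6,490/13,400 = 48.4%.
LTV = 13,500/22,500 = 60%.
Reserves = 3,580/205 = 17.5 months.
Program A: score 756 ≥ 640; DTI 48.4% ≤ 50%; LTV 60% ≤ 90% → qualifies.
Program B: score 756 ≥ 580; DTI 48.4% ≤ 50%; LTV 60% ≤ 97%; employment 58 ≥ 6 mo; reserves 17.5 ≥ 4 mo → qualifies.
Qualifying: Program A, Program B. Lowest rate is 9.70% → Program B.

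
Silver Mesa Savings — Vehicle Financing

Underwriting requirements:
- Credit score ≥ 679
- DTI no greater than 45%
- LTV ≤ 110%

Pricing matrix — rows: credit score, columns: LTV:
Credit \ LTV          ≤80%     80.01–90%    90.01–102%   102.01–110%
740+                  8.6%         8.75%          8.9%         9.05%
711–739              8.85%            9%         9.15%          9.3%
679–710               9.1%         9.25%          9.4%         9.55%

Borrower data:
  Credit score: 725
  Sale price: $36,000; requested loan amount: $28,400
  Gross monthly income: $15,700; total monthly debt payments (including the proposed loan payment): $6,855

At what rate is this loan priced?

Credit score 725 ≥ 679; Debt-to-income = 6,855/15,700 = 43.7% — meets 45% limit
LTV: 28,400 ÷ 36,000 = 78.9%, within 110% cap
Score 725 is in the 711–739 band; LTV 78.9% is in the ≤80% band → 8.85%.

8.85%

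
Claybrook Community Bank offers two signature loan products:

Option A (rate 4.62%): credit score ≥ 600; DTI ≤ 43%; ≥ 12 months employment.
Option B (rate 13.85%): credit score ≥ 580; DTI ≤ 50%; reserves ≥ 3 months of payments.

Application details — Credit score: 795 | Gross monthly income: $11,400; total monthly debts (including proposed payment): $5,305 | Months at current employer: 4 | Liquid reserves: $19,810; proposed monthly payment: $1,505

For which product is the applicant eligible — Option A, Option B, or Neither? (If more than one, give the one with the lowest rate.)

Option B

DTI = 5,305/11,400 = 46.5%.
Reserves = 19,810/1,505 = 13.2 months.
Option A: score 795 ≥ 600; DTI 46.5% > 43%; employment 4 < 12 mo → does not qualify.
Option B: score 795 ≥ 580; DTI 46.5% ≤ 50%; reserves 13.2 ≥ 3 mo → qualifies.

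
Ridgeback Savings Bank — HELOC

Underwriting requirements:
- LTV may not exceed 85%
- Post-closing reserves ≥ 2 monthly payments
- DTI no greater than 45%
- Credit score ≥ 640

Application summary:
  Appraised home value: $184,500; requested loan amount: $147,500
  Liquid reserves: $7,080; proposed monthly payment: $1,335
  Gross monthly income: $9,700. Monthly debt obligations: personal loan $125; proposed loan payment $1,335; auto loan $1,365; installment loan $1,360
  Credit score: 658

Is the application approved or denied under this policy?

LTV = 147,500/184,500 = 79.9% ≤ 85%
Reserves: 7,080 ÷ 1,335 = 5.3 months (meets 2-month minimum)
Total monthly debts = (125 + 1,335 + 1,365 + 1,360) = 4,185. Debt-to-income = 4,185/9,700 = 43.1% — meets 45% limit
Credit score 658 ≥ 640 (meets)
All criteria satisfied.

Approved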